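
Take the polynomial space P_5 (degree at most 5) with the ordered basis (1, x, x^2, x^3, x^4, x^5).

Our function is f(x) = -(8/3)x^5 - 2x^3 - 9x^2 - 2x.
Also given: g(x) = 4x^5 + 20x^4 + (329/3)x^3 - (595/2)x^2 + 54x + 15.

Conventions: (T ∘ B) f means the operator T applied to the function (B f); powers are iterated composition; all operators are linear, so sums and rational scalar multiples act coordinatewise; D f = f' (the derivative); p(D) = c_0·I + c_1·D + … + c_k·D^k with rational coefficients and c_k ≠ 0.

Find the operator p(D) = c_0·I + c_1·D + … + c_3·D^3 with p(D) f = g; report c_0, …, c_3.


D^0 f = -(8/3)x^5 - 2x^3 - 9x^2 - 2x
D^1 f = -(40/3)x^4 - 6x^2 - 18x - 2
D^2 f = -(160/3)x^3 - 12x - 18
D^3 f = -160x^2 - 12
matching coefficients of g against c_0 f + c_1 Df + … from the top degree down determines the c_i
solution: c_0 = -3/2, c_1 = -3/2, c_2 = -2, c_3 = 2

c_0 = -3/2, c_1 = -3/2, c_2 = -2, c_3 = 2


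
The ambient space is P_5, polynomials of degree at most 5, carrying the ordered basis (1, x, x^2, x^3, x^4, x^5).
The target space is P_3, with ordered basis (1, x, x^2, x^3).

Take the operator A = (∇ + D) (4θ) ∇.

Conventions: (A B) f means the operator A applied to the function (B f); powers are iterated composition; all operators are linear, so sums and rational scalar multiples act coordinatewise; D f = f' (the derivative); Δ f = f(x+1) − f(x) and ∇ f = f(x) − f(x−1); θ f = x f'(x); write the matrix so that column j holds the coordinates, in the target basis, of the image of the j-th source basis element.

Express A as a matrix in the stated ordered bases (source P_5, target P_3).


the matrix is [[0, 0, 16, -48, 128, -320]; [0, 0, 0, 96, -336, 1000]; [0, 0, 0, 0, 288, -1200]; [0, 0, 0, 0, 0, 640]] (rows listed top to bottom)

image of 1: 0
image of x: 0
image of x^2: 16
image of x^3: 96x - 48
image of x^4: 288x^2 - 336x + 128
image of x^5: 640x^3 - 1200x^2 + 1000x - 320
each image's coordinates form column j of the matrix


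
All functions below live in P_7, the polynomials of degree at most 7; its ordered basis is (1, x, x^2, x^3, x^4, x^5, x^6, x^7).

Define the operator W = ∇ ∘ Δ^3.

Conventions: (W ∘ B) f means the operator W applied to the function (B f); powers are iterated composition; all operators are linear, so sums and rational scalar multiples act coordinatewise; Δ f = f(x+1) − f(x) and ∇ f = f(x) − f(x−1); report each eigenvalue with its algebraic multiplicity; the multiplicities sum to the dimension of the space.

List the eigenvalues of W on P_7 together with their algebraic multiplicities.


image of 1: 0
image of x: 0
image of x^2: 0
image of x^3: 0
image of x^4: 24
image of x^5: 120x + 120
image of x^6: 360x^2 + 720x + 480
image of x^7: 840x^3 + 2520x^2 + 3360x + 1680
the matrix is upper triangular; its diagonal is (0, 0, 0, 0, 0, 0, 0, 0)
for a triangular matrix the eigenvalues are the diagonal entries, with algebraic multiplicity their repetition count

λ = 0 (multiplicity 8)


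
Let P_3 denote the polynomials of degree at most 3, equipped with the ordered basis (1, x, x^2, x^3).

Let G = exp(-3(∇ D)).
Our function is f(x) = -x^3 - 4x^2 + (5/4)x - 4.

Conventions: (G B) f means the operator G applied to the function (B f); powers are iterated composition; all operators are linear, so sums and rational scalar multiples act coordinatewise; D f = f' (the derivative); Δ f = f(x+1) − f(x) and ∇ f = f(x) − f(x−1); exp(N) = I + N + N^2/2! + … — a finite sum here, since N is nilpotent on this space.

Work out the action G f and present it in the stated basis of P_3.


the result is g(x) = -x^3 - 4x^2 + (77/4)x + 11

order-1 term: 18x + 15
the series for exp(-3(∇ D)) f terminates at order 1
exp(-3(∇ D)) f = -x^3 - 4x^2 + (77/4)x + 11


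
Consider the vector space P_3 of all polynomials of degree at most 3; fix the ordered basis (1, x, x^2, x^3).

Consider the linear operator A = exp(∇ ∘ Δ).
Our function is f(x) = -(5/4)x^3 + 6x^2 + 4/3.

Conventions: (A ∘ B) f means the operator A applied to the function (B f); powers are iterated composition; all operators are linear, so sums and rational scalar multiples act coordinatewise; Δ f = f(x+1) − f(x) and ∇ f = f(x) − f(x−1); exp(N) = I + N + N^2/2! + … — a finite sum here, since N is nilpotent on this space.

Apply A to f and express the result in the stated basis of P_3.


order-1 term: -(15/2)x + 12
the series for exp(∇ ∘ Δ) f terminates at order 1
exp(∇ ∘ Δ) f = -(5/4)x^3 + 6x^2 - (15/2)x + 40/3

the image equals g(x) = -(5/4)x^3 + 6x^2 - (15/2)x + 40/3


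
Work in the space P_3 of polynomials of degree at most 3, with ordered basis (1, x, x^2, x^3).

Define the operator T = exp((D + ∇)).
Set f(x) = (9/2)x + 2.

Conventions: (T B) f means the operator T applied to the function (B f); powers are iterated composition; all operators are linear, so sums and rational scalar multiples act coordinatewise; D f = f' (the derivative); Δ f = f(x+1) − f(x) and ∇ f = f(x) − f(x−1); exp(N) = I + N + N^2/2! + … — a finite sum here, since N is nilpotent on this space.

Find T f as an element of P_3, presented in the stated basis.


the image equals g(x) = (9/2)x + 11

order-1 term: 9
the series for exp((D + ∇)) f terminates at order 1
exp((D + ∇)) f = (9/2)x + 11


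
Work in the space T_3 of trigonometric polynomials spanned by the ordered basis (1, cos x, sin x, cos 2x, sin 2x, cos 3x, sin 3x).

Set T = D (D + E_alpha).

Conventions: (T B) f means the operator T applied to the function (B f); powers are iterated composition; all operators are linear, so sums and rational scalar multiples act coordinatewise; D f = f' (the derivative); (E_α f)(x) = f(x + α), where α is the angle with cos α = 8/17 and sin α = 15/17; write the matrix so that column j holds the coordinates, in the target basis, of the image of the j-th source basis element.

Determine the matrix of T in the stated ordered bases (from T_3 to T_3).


image of 1: 0
image of cos x: -(32/17)cos x - (8/17)sin x
image of sin x: (8/17)cos x - (32/17)sin x
image of cos 2x: -(1636/289)cos 2x + (322/289)sin 2x
image of sin 2x: -(322/289)cos 2x - (1636/289)sin 2x
image of cos 3x: -(42732/4913)cos 3x + (14664/4913)sin 3x
image of sin 3x: -(14664/4913)cos 3x - (42732/4913)sin 3x
each image's coordinates form column j of the matrix

the matrix is [[0, 0, 0, 0, 0, 0, 0]; [0, -32/17, 8/17, 0, 0, 0, 0]; [0, -8/17, -32/17, 0, 0, 0, 0]; [0, 0, 0, -1636/289, -322/289, 0, 0]; [0, 0, 0, 322/289, -1636/289, 0, 0]; [0, 0, 0, 0, 0, -42732/4913, -14664/4913]; [0, 0, 0, 0, 0, 14664/4913, -42732/4913]] (rows listed top to bottom)


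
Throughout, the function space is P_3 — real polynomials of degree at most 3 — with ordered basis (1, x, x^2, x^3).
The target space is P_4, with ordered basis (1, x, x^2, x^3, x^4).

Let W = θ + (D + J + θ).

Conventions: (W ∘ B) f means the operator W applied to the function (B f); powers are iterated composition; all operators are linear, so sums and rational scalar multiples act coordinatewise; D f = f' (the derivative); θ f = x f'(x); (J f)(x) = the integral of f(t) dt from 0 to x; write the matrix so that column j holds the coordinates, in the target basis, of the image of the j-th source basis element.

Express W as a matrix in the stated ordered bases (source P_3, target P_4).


the matrix is [[0, 1, 0, 0]; [1, 2, 2, 0]; [0, 1/2, 4, 3]; [0, 0, 1/3, 6]; [0, 0, 0, 1/4]] (rows listed top to bottom)

image of 1: x
image of x: (1/2)x^2 + 2x + 1
image of x^2: (1/3)x^3 + 4x^2 + 2x
image of x^3: (1/4)x^4 + 6x^3 + 3x^2
each image's coordinates form column j of the matrix


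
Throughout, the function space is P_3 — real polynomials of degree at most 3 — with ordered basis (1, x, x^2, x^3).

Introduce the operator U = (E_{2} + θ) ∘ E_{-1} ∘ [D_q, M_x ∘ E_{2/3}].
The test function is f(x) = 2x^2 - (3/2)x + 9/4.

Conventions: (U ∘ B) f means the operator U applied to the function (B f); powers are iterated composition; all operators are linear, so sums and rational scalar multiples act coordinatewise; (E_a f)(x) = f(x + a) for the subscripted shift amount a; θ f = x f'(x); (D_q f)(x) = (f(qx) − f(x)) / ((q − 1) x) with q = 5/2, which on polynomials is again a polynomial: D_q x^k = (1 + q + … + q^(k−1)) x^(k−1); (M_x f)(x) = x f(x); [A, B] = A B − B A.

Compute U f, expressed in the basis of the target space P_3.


g(x) = (75/2)x^2 + (11/6)x + 140/9

E_{2/3} f = 2x^2 + (7/6)x + 77/36
M_x E_{2/3} f = 2x^3 + (7/6)x^2 + (77/36)x
D_q (M_x ∘ E_{2/3}) f = (39/2)x^2 + (49/12)x + 77/36
D_q f = 7x - 3/2
E_{2/3} D_q f = 7x + 19/6
M_x E_{2/3} D_q f = 7x^2 + (19/6)x
[D_q, M_x ∘ E_{2/3}] f = (25/2)x^2 + (11/12)x + 77/36
E_{-1} [D_q, M_x ∘ E_{2/3}] f = (25/2)x^2 - (289/12)x + 247/18
E_{2} E_{-1} [D_q, M_x ∘ E_{2/3}] f = (25/2)x^2 + (311/12)x + 140/9
θ E_{-1} [D_q, M_x ∘ E_{2/3}] f = 25x^2 - (289/12)x
(E_{2} + θ) E_{-1} [D_q, M_x ∘ E_{2/3}] f = (75/2)x^2 + (11/6)x + 140/9


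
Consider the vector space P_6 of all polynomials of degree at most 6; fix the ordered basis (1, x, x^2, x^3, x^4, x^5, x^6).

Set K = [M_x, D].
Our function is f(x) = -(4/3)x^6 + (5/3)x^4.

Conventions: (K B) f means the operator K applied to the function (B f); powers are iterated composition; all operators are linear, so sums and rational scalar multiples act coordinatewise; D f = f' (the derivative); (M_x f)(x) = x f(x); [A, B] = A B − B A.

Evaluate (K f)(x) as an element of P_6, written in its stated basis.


the result is g(x) = (4/3)x^6 - (5/3)x^4

D f = -8x^5 + (20/3)x^3
M_x D f = -8x^6 + (20/3)x^4
M_x f = -(4/3)x^7 + (5/3)x^5
D M_x f = -(28/3)x^6 + (25/3)x^4
[M_x, D] f = (4/3)x^6 - (5/3)x^4


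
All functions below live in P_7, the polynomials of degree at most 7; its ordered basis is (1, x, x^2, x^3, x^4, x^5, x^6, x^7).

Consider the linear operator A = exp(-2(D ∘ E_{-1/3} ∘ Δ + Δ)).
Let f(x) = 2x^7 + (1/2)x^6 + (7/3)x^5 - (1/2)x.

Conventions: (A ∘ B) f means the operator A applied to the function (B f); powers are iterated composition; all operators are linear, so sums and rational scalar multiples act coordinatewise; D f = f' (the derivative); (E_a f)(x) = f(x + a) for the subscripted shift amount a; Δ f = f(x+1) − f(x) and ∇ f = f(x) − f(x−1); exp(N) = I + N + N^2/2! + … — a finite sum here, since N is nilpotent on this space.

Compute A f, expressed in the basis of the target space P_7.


g(x) = 2x^7 - (55/2)x^6 - (263/3)x^5 + (4925/3)x^4 + (2120/3)x^3 - (186937/9)x^2 - (103151/54)x + 824660/27

order-1 term: -28x^6 - 258x^5 - (1045/3)x^4 - (1520/3)x^3 - (2611/9)x^2 - (3154/27)x - 146/9
order-2 term: 168x^5 + 2550x^4 + (30760/3)x^3 + 13930x^2 + (101344/9)x + 90746/27
order-3 term: -560x^4 - 10160x^3 - (160040/3)x^2 - 95000x - 478984/9
order-4 term: 1120x^3 + 20280x^2 + (303920/3)x + 415000/3
order-5 term: -1344x^2 - 20256x - 197264/3
order-6 term: 896x + 8096
order-7 term: -256
the series for exp(-2(D ∘ E_{-1/3} ∘ Δ + Δ)) f terminates at order 7
exp(-2(D ∘ E_{-1/3} ∘ Δ + Δ)) f = 2x^7 - (55/2)x^6 - (263/3)x^5 + (4925/3)x^4 + (2120/3)x^3 - (186937/9)x^2 - (103151/54)x + 824660/27


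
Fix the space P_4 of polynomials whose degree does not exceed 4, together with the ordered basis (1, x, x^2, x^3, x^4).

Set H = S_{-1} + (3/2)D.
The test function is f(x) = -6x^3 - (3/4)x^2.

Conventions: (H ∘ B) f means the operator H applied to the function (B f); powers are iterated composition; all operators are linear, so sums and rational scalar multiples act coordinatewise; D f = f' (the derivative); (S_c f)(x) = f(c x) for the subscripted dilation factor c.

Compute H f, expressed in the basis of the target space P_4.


the image equals g(x) = 6x^3 - (111/4)x^2 - (9/4)x

S_{-1} f = 6x^3 - (3/4)x^2
D f = -18x^2 - (3/2)x
((3/2)D) f = -27x^2 - (9/4)x
(S_{-1} + (3/2)D) f = 6x^3 - (111/4)x^2 - (9/4)x


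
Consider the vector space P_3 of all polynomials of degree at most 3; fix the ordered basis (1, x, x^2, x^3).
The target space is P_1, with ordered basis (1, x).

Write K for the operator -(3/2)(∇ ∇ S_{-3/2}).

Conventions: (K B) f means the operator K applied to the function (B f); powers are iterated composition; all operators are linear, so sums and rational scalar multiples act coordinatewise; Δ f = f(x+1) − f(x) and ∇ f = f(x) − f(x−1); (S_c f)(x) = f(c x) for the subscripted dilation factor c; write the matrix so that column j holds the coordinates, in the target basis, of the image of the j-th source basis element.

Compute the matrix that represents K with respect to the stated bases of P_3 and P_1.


image of 1: 0
image of x: 0
image of x^2: -27/4
image of x^3: (243/8)x - 243/8
each image's coordinates form column j of the matrix

the matrix is [[0, 0, -27/4, -243/8]; [0, 0, 0, 243/8]] (rows listed top to bottom)


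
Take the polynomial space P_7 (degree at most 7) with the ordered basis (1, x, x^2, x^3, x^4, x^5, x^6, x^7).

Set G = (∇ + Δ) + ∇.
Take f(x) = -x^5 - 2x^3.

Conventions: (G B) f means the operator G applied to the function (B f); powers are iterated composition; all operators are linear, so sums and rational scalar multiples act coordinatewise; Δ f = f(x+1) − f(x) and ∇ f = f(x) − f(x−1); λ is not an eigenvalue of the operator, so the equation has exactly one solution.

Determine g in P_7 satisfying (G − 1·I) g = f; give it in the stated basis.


write g with unknown coordinates in the stated basis and equate coefficients in (G − 1·I) g = f
solving from the highest basis element down gives g = x^5 + 15x^4 + 172x^3 + 1488x^2 + 8587x + 24777
check: G g = 15x^4 + 170x^3 + 1488x^2 + 8587x + 24777
so G g − 1·g = -x^5 - 2x^3 = f ✓

g(x) = x^5 + 15x^4 + 172x^3 + 1488x^2 + 8587x + 24777


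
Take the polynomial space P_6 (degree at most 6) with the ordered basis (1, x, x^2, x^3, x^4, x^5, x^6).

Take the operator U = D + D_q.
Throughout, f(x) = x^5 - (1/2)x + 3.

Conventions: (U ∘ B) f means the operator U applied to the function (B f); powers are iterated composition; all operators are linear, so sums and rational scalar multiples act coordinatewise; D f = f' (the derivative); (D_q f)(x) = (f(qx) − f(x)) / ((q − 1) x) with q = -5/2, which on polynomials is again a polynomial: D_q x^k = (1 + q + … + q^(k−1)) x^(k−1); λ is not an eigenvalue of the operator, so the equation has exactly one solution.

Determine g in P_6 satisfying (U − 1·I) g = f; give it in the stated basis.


write g with unknown coordinates in the stated basis and equate coefficients in (U − 1·I) g = f
solving from the highest basis element down gives g = -x^5 - (531/16)x^4 + (29205/128)x^3 + (905355/512)x^2 + (905867/1024)x + 904331/512
check: U g = -(531/16)x^4 + (29205/128)x^3 + (905355/512)x^2 + (905355/1024)x + 905867/512
so U g − 1·g = x^5 - (1/2)x + 3 = f ✓

the image equals g(x) = -x^5 - (531/16)x^4 + (29205/128)x^3 + (905355/512)x^2 + (905867/1024)x + 904331/512


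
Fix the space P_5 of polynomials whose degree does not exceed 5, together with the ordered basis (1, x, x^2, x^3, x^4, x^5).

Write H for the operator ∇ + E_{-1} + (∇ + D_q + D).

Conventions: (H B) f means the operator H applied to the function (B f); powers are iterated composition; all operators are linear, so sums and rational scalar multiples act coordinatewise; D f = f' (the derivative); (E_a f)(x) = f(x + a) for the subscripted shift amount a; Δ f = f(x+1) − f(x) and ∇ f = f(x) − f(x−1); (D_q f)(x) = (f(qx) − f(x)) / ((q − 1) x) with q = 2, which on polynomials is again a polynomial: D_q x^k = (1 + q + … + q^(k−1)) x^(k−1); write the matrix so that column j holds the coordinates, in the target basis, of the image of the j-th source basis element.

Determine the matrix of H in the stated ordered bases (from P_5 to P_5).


image of 1: 1
image of x: x + 3
image of x^2: x^2 + 7x - 1
image of x^3: x^3 + 13x^2 - 3x + 1
image of x^4: x^4 + 23x^3 - 6x^2 + 4x - 1
image of x^5: x^5 + 41x^4 - 10x^3 + 10x^2 - 5x + 1
each image's coordinates form column j of the matrix

the matrix is [[1, 3, -1, 1, -1, 1]; [0, 1, 7, -3, 4, -5]; [0, 0, 1, 13, -6, 10]; [0, 0, 0, 1, 23, -10]; [0, 0, 0, 0, 1, 41]; [0, 0, 0, 0, 0, 1]] (rows listed top to bottom)


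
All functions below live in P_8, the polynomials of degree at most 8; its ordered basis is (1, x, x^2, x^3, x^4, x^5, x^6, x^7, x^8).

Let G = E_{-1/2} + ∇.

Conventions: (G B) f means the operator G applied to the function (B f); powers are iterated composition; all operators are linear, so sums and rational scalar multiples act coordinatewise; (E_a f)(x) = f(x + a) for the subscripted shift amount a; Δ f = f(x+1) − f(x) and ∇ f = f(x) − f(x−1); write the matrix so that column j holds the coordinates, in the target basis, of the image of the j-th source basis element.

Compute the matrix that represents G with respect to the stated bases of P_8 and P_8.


image of 1: 1
image of x: x + 1/2
image of x^2: x^2 + x - 3/4
image of x^3: x^3 + (3/2)x^2 - (9/4)x + 7/8
image of x^4: x^4 + 2x^3 - (9/2)x^2 + (7/2)x - 15/16
image of x^5: x^5 + (5/2)x^4 - (15/2)x^3 + (35/4)x^2 - (75/16)x + 31/32
image of x^6: x^6 + 3x^5 - (45/4)x^4 + (35/2)x^3 - (225/16)x^2 + (93/16)x - 63/64
image of x^7: x^7 + (7/2)x^6 - (63/4)x^5 + (245/8)x^4 - (525/16)x^3 + (651/32)x^2 - (441/64)x + 127/128
image of x^8: x^8 + 4x^7 - 21x^6 + 49x^5 - (525/8)x^4 + (217/4)x^3 - (441/16)x^2 + (127/16)x - 255/256
each image's coordinates form column j of the matrix

the matrix is [[1, 1/2, -3/4, 7/8, -15/16, 31/32, -63/64, 127/128, -255/256]; [0, 1, 1, -9/4, 7/2, -75/16, 93/16, -441/64, 127/16]; [0, 0, 1, 3/2, -9/2, 35/4, -225/16, 651/32, -441/16]; [0, 0, 0, 1, 2, -15/2, 35/2, -525/16, 217/4]; [0, 0, 0, 0, 1, 5/2, -45/4, 245/8, -525/8]; [0, 0, 0, 0, 0, 1, 3, -63/4, 49]; [0, 0, 0, 0, 0, 0, 1, 7/2, -21]; [0, 0, 0, 0, 0, 0, 0, 1, 4]; [0, 0, 0, 0, 0, 0, 0, 0, 1]] (rows listed top to bottom)


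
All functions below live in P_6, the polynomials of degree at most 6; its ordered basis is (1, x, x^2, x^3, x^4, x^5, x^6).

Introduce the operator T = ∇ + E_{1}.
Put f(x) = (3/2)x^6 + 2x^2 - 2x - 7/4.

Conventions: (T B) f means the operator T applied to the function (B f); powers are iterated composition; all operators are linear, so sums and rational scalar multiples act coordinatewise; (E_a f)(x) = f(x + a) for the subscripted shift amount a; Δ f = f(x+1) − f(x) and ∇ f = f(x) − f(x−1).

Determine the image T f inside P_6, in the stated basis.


the result is g(x) = (3/2)x^6 + 18x^5 + 60x^3 + 2x^2 + 24x - 23/4

∇ f = 9x^5 - (45/2)x^4 + 30x^3 - (45/2)x^2 + 13x - 11/2
E_{1} f = (3/2)x^6 + 9x^5 + (45/2)x^4 + 30x^3 + (49/2)x^2 + 11x - 1/4
(∇ + E_{1}) f = (3/2)x^6 + 18x^5 + 60x^3 + 2x^2 + 24x - 23/4


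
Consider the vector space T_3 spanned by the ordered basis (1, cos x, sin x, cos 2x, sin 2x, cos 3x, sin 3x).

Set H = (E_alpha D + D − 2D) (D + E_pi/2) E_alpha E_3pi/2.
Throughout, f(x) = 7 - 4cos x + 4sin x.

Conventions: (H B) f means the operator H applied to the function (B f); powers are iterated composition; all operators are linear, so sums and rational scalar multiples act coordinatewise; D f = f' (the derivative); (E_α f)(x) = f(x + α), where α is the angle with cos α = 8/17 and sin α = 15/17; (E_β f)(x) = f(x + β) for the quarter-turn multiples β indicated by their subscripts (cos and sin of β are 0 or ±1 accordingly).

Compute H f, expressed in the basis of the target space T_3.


the result is g(x) = -(2496/289)cos x - (2256/289)sin x

E_3pi/2 f = 7 - 4cos x - 4sin x
E_alpha E_3pi/2 f = 7 - (92/17)cos x + (28/17)sin x
D (E_alpha E_3pi/2) f = (28/17)cos x + (92/17)sin x
E_pi/2 (E_alpha E_3pi/2) f = 7 + (28/17)cos x + (92/17)sin x
(D + E_pi/2) (E_alpha E_3pi/2) f = 7 + (56/17)cos x + (184/17)sin x
D ((D + E_pi/2) E_alpha E_3pi/2) f = (184/17)cos x - (56/17)sin x
E_alpha D ((D + E_pi/2) E_alpha E_3pi/2) f = (632/289)cos x - (3208/289)sin x
D ((D + E_pi/2) E_alpha E_3pi/2) f = (184/17)cos x - (56/17)sin x
D ((D + E_pi/2) E_alpha E_3pi/2) f = (184/17)cos x - (56/17)sin x
(-2D) ((D + E_pi/2) E_alpha E_3pi/2) f = -(368/17)cos x + (112/17)sin x
(E_alpha D + D − 2D) ((D + E_pi/2) E_alpha E_3pi/2) f = -(2496/289)cos x - (2256/289)sin x


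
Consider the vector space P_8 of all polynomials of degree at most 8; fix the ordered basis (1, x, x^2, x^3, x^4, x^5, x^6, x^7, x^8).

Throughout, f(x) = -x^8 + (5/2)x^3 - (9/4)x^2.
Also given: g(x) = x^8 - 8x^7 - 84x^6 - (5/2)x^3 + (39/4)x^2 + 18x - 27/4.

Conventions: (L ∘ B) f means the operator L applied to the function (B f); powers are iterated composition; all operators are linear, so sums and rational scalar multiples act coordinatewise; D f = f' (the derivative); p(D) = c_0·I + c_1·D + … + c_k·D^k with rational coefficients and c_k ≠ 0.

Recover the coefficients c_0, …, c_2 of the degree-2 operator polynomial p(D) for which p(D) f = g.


D^0 f = -x^8 + (5/2)x^3 - (9/4)x^2
D^1 f = -8x^7 + (15/2)x^2 - (9/2)x
D^2 f = -56x^6 + 15x - 9/2
matching coefficients of g against c_0 f + c_1 Df + … from the top degree down determines the c_i
solution: c_0 = -1, c_1 = 1, c_2 = 3/2

p(D) = -I + D + (3/2)·D^2, i.e. c_0 = -1, c_1 = 1, c_2 = 3/2


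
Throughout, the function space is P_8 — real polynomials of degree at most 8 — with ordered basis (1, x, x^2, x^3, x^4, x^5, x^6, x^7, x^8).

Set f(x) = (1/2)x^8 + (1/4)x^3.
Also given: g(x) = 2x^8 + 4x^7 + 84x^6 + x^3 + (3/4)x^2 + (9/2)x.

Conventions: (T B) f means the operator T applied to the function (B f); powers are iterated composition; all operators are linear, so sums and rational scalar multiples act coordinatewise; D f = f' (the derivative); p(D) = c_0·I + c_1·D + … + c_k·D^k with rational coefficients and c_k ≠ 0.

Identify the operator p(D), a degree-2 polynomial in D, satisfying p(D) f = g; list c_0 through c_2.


p(D) = 4·I + D + 3·D^2, i.e. c_0 = 4, c_1 = 1, c_2 = 3

D^0 f = (1/2)x^8 + (1/4)x^3
D^1 f = 4x^7 + (3/4)x^2
D^2 f = 28x^6 + (3/2)x
matching coefficients of g against c_0 f + c_1 Df + … from the top degree down determines the c_i
solution: c_0 = 4, c_1 = 1, c_2 = 3


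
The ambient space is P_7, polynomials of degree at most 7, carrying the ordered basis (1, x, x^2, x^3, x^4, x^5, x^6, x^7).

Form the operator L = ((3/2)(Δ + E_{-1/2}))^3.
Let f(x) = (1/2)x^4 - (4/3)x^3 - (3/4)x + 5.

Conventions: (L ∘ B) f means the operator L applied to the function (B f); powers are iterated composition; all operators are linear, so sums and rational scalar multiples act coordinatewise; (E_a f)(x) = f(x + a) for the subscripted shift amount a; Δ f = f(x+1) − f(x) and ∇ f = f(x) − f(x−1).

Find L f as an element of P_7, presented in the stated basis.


Δ f = 2x^3 - x^2 - 2x - 19/12
E_{-1/2} f = (1/2)x^4 - (7/3)x^3 + (11/4)x^2 - 2x + 535/96
(Δ + E_{-1/2}) f = (1/2)x^4 - (1/3)x^3 + (7/4)x^2 - 4x + 383/96
((3/2)(Δ + E_{-1/2})) f = (3/4)x^4 - (1/2)x^3 + (21/8)x^2 - 6x + 383/64
Δ ((3/2)(Δ + E_{-1/2})) f = 3x^3 + 3x^2 + (27/4)x - 25/8
E_{-1/2} ((3/2)(Δ + E_{-1/2})) f = (3/4)x^4 - 2x^3 + (9/2)x^2 - (75/8)x + 39/4
(Δ + E_{-1/2}) ((3/2)(Δ + E_{-1/2})) f = (3/4)x^4 + x^3 + (15/2)x^2 - (21/8)x + 53/8
((3/2)(Δ + E_{-1/2})) ((3/2)(Δ + E_{-1/2})) f = (9/8)x^4 + (3/2)x^3 + (45/4)x^2 - (63/16)x + 159/16
Δ ((3/2)(Δ + E_{-1/2})) ((3/2)(Δ + E_{-1/2})) f = (9/2)x^3 + (45/4)x^2 + (63/2)x + 159/16
E_{-1/2} ((3/2)(Δ + E_{-1/2})) ((3/2)(Δ + E_{-1/2})) f = (9/8)x^4 - (3/4)x^3 + (171/16)x^2 - (117/8)x + 1869/128
(Δ + E_{-1/2}) ((3/2)(Δ + E_{-1/2})) ((3/2)(Δ + E_{-1/2})) f = (9/8)x^4 + (15/4)x^3 + (351/16)x^2 + (135/8)x + 3141/128
((3/2)(Δ + E_{-1/2})) ((3/2)(Δ + E_{-1/2})) ((3/2)(Δ + E_{-1/2})) f = (27/16)x^4 + (45/8)x^3 + (1053/32)x^2 + (405/16)x + 9423/256

the result is g(x) = (27/16)x^4 + (45/8)x^3 + (1053/32)x^2 + (405/16)x + 9423/256


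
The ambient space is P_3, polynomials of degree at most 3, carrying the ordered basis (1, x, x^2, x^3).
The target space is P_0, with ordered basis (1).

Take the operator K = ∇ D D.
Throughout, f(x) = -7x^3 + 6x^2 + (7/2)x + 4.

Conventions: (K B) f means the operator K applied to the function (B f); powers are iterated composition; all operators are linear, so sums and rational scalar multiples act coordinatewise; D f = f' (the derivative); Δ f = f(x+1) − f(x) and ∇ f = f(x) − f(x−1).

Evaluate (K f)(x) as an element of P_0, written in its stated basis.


D f = -21x^2 + 12x + 7/2
D D f = -42x + 12
∇ D D f = -42

g(x) = -42


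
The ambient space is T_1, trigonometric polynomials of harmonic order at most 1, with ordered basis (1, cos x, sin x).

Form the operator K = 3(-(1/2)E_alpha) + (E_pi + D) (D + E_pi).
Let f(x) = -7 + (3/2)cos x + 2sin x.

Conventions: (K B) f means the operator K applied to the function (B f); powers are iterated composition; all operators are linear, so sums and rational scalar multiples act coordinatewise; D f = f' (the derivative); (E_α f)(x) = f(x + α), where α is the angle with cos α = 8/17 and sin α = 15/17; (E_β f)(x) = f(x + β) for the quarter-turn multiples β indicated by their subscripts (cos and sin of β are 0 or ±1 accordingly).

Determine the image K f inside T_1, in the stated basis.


the result is g(x) = 7/2 - (131/17)cos x + (243/68)sin x

E_alpha f = -7 + (42/17)cos x - (13/34)sin x
(-(1/2)E_alpha) f = 7/2 - (21/17)cos x + (13/68)sin x
(3(-(1/2)E_alpha)) f = 21/2 - (63/17)cos x + (39/68)sin x
D f = 2cos x - (3/2)sin x
E_pi f = -7 - (3/2)cos x - 2sin x
(D + E_pi) f = -7 + (1/2)cos x - (7/2)sin x
E_pi (D + E_pi) f = -7 - (1/2)cos x + (7/2)sin x
D (D + E_pi) f = -(7/2)cos x - (1/2)sin x
(E_pi + D) (D + E_pi) f = -7 - 4cos x + 3sin x
(3(-(1/2)E_alpha) + (E_pi + D) (D + E_pi)) f = 7/2 - (131/17)cos x + (243/68)sin x


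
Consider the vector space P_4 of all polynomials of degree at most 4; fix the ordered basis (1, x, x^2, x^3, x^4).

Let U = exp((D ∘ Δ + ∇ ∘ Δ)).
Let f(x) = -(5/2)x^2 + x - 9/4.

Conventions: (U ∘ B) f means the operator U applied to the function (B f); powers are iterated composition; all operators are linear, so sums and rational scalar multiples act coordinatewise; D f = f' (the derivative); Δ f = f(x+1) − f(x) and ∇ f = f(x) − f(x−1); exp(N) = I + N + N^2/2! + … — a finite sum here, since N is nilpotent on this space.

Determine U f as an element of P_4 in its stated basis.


g(x) = -(5/2)x^2 + x - 49/4

order-1 term: -10
the series for exp((D ∘ Δ + ∇ ∘ Δ)) f terminates at order 1
exp((D ∘ Δ + ∇ ∘ Δ)) f = -(5/2)x^2 + x - 49/4


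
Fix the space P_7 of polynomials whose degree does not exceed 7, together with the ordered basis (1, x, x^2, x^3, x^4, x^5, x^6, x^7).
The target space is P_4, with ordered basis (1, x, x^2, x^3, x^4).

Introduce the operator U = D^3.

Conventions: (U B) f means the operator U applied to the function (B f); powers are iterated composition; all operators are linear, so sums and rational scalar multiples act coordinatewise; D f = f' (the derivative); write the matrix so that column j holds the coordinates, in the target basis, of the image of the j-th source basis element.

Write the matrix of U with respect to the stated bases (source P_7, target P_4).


the matrix is [[0, 0, 0, 6, 0, 0, 0, 0]; [0, 0, 0, 0, 24, 0, 0, 0]; [0, 0, 0, 0, 0, 60, 0, 0]; [0, 0, 0, 0, 0, 0, 120, 0]; [0, 0, 0, 0, 0, 0, 0, 210]] (rows listed top to bottom)

image of 1: 0
image of x: 0
image of x^2: 0
image of x^3: 6
image of x^4: 24x
image of x^5: 60x^2
image of x^6: 120x^3
image of x^7: 210x^4
each image's coordinates form column j of the matrix


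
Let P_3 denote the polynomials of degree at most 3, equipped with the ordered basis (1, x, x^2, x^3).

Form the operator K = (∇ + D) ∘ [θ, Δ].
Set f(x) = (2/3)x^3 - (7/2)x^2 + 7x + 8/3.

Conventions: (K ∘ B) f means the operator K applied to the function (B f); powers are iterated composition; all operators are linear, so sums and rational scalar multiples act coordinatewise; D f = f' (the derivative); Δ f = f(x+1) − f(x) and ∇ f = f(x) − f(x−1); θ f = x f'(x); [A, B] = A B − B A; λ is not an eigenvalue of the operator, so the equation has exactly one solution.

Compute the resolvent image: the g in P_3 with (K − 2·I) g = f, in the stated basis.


g(x) = -(1/3)x^3 + (7/4)x^2 - (3/2)x - 10/3

write g with unknown coordinates in the stated basis and equate coefficients in (K − 2·I) g = f
solving from the highest basis element down gives g = -(1/3)x^3 + (7/4)x^2 - (3/2)x - 10/3
check: K g = 4x - 4
so K g − 2·g = (2/3)x^3 - (7/2)x^2 + 7x + 8/3 = f ✓


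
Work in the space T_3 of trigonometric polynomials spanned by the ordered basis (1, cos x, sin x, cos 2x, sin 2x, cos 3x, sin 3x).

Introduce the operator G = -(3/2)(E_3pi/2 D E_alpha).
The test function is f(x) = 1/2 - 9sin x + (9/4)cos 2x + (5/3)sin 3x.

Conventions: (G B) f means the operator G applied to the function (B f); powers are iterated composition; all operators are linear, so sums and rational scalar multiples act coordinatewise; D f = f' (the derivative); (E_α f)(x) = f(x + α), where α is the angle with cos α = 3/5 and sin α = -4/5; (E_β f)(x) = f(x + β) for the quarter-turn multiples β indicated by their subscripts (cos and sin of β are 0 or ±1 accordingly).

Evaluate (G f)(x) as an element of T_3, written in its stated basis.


E_alpha f = 1/2 + (36/5)cos x - (27/5)sin x - (63/100)cos 2x + (54/25)sin 2x - (44/75)cos 3x - (39/25)sin 3x
D E_alpha f = -(27/5)cos x - (36/5)sin x + (108/25)cos 2x + (63/50)sin 2x - (117/25)cos 3x + (44/25)sin 3x
E_3pi/2 D E_alpha f = (36/5)cos x - (27/5)sin x - (108/25)cos 2x - (63/50)sin 2x + (44/25)cos 3x + (117/25)sin 3x
(-(3/2)(E_3pi/2 D E_alpha)) f = -(54/5)cos x + (81/10)sin x + (162/25)cos 2x + (189/100)sin 2x - (66/25)cos 3x - (351/50)sin 3x

the result is g(x) = -(54/5)cos x + (81/10)sin x + (162/25)cos 2x + (189/100)sin 2x - (66/25)cos 3x - (351/50)sin 3x


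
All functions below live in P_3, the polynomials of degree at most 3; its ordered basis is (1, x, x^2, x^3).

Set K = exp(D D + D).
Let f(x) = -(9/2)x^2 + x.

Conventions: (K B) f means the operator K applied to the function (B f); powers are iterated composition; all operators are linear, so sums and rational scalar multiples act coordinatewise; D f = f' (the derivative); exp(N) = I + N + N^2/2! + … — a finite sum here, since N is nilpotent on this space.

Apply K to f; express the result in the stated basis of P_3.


the result is g(x) = -(9/2)x^2 - 8x - 25/2

order-1 term: -9x - 8
order-2 term: -9/2
the series for exp(D D + D) f terminates at order 2
exp(D D + D) f = -(9/2)x^2 - 8x - 25/2


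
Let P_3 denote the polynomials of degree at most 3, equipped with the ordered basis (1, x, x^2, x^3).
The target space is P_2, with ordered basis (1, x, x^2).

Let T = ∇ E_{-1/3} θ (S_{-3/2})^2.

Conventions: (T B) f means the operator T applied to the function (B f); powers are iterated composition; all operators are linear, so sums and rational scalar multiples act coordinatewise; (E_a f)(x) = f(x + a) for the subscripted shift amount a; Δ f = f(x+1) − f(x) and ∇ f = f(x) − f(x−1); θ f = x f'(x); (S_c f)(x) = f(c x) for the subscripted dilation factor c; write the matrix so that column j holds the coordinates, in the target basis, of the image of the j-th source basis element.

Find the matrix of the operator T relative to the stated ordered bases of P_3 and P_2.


the matrix is [[0, 9/4, -135/8, 5103/64]; [0, 0, 81/4, -10935/64]; [0, 0, 0, 6561/64]] (rows listed top to bottom)

image of 1: 0
image of x: 9/4
image of x^2: (81/4)x - 135/8
image of x^3: (6561/64)x^2 - (10935/64)x + 5103/64
each image's coordinates form column j of the matrix


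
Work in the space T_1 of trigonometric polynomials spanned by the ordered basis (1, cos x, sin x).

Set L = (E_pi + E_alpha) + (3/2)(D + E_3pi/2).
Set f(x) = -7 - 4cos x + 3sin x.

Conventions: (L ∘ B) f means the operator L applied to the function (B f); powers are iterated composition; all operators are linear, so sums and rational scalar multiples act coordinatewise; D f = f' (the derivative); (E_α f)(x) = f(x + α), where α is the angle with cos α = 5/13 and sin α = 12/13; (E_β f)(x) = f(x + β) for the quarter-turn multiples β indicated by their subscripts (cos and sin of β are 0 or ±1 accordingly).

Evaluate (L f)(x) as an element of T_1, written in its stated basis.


the image equals g(x) = -49/2 + (68/13)cos x + (24/13)sin x

E_pi f = -7 + 4cos x - 3sin x
E_alpha f = -7 + (16/13)cos x + (63/13)sin x
(E_pi + E_alpha) f = -14 + (68/13)cos x + (24/13)sin x
D f = 3cos x + 4sin x
E_3pi/2 f = -7 - 3cos x - 4sin x
(D + E_3pi/2) f = -7
((3/2)(D + E_3pi/2)) f = -21/2
((E_pi + E_alpha) + (3/2)(D + E_3pi/2)) f = -49/2 + (68/13)cos x + (24/13)sin x


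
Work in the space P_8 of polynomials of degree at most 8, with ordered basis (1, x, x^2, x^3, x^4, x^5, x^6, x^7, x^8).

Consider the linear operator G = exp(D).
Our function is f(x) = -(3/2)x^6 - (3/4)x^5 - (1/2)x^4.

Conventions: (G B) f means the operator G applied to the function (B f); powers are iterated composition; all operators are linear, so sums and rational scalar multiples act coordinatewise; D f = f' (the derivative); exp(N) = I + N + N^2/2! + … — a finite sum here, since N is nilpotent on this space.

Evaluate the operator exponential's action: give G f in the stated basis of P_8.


order-1 term: -9x^5 - (15/4)x^4 - 2x^3
order-2 term: -(45/2)x^4 - (15/2)x^3 - 3x^2
order-3 term: -30x^3 - (15/2)x^2 - 2x
order-4 term: -(45/2)x^2 - (15/4)x - 1/2
order-5 term: -9x - 3/4
order-6 term: -3/2
the series for exp(D) f terminates at order 6
exp(D) f = -(3/2)x^6 - (39/4)x^5 - (107/4)x^4 - (79/2)x^3 - 33x^2 - (59/4)x - 11/4

the image equals g(x) = -(3/2)x^6 - (39/4)x^5 - (107/4)x^4 - (79/2)x^3 - 33x^2 - (59/4)x - 11/4


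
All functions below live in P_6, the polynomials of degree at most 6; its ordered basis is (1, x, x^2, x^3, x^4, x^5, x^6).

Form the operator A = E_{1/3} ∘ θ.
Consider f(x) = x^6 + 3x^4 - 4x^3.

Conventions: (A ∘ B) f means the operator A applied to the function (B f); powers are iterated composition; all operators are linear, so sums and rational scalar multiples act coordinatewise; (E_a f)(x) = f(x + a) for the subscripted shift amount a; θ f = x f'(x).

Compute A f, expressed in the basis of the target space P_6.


g(x) = 6x^6 + 12x^5 + 22x^4 + (76/9)x^3 - (26/9)x^2 - (56/27)x - 70/243

θ f = 6x^6 + 12x^4 - 12x^3
E_{1/3} θ f = 6x^6 + 12x^5 + 22x^4 + (76/9)x^3 - (26/9)x^2 - (56/27)x - 70/243


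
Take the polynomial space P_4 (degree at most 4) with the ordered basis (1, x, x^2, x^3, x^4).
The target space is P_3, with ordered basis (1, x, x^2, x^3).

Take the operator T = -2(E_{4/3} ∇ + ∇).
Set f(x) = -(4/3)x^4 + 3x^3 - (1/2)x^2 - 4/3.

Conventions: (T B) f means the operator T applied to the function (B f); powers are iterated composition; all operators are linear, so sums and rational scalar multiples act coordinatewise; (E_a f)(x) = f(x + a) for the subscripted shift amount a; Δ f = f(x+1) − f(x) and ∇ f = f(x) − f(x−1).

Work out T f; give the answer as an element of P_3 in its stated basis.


the image equals g(x) = (64/3)x^3 - (76/3)x^2 + (248/9)x - 1102/81

∇ f = -(16/3)x^3 + 17x^2 - (46/3)x + 29/6
E_{4/3} ∇ f = -(16/3)x^3 - (13/3)x^2 + (14/9)x + 319/162
∇ f = -(16/3)x^3 + 17x^2 - (46/3)x + 29/6
(E_{4/3} ∇ + ∇) f = -(32/3)x^3 + (38/3)x^2 - (124/9)x + 551/81
(-2(E_{4/3} ∇ + ∇)) f = (64/3)x^3 - (76/3)x^2 + (248/9)x - 1102/81


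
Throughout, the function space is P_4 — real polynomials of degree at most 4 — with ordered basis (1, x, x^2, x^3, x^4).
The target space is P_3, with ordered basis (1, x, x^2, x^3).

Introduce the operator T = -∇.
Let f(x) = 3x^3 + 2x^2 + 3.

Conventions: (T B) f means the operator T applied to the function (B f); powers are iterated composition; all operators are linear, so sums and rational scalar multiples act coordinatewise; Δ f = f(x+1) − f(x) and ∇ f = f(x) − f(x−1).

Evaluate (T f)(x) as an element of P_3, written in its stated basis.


∇ f = 9x^2 - 5x + 1
(-∇) f = -9x^2 + 5x - 1

the result is g(x) = -9x^2 + 5x - 1


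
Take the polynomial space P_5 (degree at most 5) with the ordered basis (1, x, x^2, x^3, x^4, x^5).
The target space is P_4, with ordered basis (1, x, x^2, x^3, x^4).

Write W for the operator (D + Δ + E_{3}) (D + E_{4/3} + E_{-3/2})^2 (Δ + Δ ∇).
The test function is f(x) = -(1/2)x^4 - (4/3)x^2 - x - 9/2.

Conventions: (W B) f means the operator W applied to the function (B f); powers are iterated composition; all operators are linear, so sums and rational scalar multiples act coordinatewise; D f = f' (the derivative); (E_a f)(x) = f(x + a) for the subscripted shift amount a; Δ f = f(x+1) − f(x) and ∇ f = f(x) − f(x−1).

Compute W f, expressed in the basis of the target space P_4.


the image equals g(x) = -8x^3 - 176x^2 - (2951/3)x - 52208/27

Δ f = -2x^3 - 3x^2 - (14/3)x - 17/6
∇ f = -2x^3 + 3x^2 - (14/3)x + 5/6
Δ ∇ f = -6x^2 - 11/3
(Δ + Δ ∇) f = -2x^3 - 9x^2 - (14/3)x - 13/2
D (Δ + Δ ∇) f = -6x^2 - 18x - 14/3
E_{4/3} (Δ + Δ ∇) f = -2x^3 - 17x^2 - (118/3)x - 1807/54
E_{-3/2} (Δ + Δ ∇) f = -2x^3 + (53/6)x - 13
(D + E_{4/3} + E_{-3/2}) (Δ + Δ ∇) f = -4x^3 - 23x^2 - (97/2)x - 2761/54
D (D + E_{4/3} + E_{-3/2}) (Δ + Δ ∇) f = -12x^2 - 46x - 97/2
E_{4/3} (D + E_{4/3} + E_{-3/2}) (Δ + Δ ∇) f = -4x^3 - 39x^2 - (787/6)x - 997/6
E_{-3/2} (D + E_{4/3} + E_{-3/2}) (Δ + Δ ∇) f = -4x^3 - 5x^2 - (13/2)x - 449/27
(D + E_{4/3} + E_{-3/2}) (D + E_{4/3} + E_{-3/2}) (Δ + Δ ∇) f = -8x^3 - 56x^2 - (551/3)x - 6245/27
D (D + E_{4/3} + E_{-3/2})^2 (Δ + Δ ∇) f = -24x^2 - 112x - 551/3
Δ (D + E_{4/3} + E_{-3/2})^2 (Δ + Δ ∇) f = -24x^2 - 136x - 743/3
E_{3} (D + E_{4/3} + E_{-3/2})^2 (Δ + Δ ∇) f = -8x^3 - 128x^2 - (2207/3)x - 40562/27
(D + Δ + E_{3}) (D + E_{4/3} + E_{-3/2})^2 (Δ + Δ ∇) f = -8x^3 - 176x^2 - (2951/3)x - 52208/27


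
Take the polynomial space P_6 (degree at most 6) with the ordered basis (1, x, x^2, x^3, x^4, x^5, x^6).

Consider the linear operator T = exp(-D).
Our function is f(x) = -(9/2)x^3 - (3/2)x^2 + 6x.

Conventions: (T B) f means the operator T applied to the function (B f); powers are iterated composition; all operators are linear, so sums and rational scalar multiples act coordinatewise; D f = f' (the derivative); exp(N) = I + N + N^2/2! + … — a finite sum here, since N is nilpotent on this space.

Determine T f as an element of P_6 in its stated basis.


g(x) = -(9/2)x^3 + 12x^2 - (9/2)x - 3

order-1 term: (27/2)x^2 + 3x - 6
order-2 term: -(27/2)x - 3/2
order-3 term: 9/2
the series for exp(-D) f terminates at order 3
exp(-D) f = -(9/2)x^3 + 12x^2 - (9/2)x - 3


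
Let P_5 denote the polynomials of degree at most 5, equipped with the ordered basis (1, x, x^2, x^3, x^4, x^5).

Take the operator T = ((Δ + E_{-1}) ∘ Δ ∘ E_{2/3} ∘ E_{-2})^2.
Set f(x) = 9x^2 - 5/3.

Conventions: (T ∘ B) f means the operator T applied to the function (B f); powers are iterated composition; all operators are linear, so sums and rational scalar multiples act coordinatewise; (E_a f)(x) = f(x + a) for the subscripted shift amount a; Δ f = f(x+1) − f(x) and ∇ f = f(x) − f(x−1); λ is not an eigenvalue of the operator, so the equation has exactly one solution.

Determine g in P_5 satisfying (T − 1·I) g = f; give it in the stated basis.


the image equals g(x) = -9x^2 - 49/3

write g with unknown coordinates in the stated basis and equate coefficients in (T − 1·I) g = f
solving from the highest basis element down gives g = -9x^2 - 49/3
check: T g = -18
so T g − 1·g = 9x^2 - 5/3 = f ✓


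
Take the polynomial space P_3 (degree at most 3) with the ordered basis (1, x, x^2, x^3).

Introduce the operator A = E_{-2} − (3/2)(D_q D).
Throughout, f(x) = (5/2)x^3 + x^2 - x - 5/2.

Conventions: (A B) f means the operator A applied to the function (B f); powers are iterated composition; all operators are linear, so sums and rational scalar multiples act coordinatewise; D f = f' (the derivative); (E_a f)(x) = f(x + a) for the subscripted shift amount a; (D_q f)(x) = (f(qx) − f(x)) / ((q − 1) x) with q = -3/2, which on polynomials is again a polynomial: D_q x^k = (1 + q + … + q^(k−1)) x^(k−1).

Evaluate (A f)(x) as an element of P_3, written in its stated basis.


the image equals g(x) = (5/2)x^3 - 14x^2 + (245/8)x - 39/2

E_{-2} f = (5/2)x^3 - 14x^2 + 25x - 33/2
D f = (15/2)x^2 + 2x - 1
D_q D f = -(15/4)x + 2
(-(3/2)(D_q D)) f = (45/8)x - 3
(E_{-2} − (3/2)(D_q D)) f = (5/2)x^3 - 14x^2 + (245/8)x - 39/2
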